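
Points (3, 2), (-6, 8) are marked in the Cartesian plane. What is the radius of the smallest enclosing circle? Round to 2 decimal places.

5.41

The smallest circle enclosing two points has them as diameter endpoints.
Centre = midpoint = (-1.5, 5); r² = |(3, 2)−(-6, 8)|²/4 = 117/4 = 29.25.
r = √(29.25) ≈ 5.41.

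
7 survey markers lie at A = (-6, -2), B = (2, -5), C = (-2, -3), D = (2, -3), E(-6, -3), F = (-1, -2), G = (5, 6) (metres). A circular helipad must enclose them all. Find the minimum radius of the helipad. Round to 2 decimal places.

The minimum enclosing circle of a finite set is fixed by two of the points (as a diameter) or three (as a circumcircle).
The farthest pair is E–G with squared distance 202. The circle on this segment as diameter has centre (-0.5, 1.5) and r² = 202/4 = 50.5.
Check A: distance² to centre = 42.5 ≤ 50.5, so it lies inside.
All remaining points lie in this disk, and no smaller disk contains both endpoints, so this is the minimum enclosing circle.
r = √(50.5) ≈ 7.11.

7.11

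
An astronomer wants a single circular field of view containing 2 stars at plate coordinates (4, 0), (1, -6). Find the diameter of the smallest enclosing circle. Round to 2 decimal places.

The smallest circle enclosing two points has them as diameter endpoints.
Centre = midpoint = (2.5, -3); r² = |(4, 0)−(1, -6)|²/4 = 45/4 = 11.25.
Diameter = 2r = 2√(11.25) ≈ 6.71.

6.71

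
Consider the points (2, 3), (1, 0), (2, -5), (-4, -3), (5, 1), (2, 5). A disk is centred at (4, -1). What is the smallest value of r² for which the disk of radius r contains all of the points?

68

The required radius is the distance from (4, -1) to the farthest point.
Squared distances: 20, 10, 20, 68, 5, 40.
Maximum is 68, attained at (-4, -3).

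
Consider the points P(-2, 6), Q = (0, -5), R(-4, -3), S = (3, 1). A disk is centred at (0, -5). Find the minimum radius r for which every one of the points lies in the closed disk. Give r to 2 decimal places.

11.18

The required radius is the distance from (0, -5) to the farthest point.
Squared distances: 125, 0, 20, 45.
Maximum is 125, attained at P.
r = √125 ≈ 11.18.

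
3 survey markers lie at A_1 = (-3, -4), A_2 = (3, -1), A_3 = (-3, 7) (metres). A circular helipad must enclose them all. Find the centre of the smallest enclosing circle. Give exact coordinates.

(-2, 1.5)

Side lengths²: A_1A_2² = 45, A_1A_3² = 121, A_2A_3² = 100.
Since A_1A_3² = 121 < 100 + 45 = 145, the triangle is acute, so the smallest enclosing circle is the circumcircle.
Circumcentre = (-2, 1.5), r² = 31.25.
Centre = (-2, 1.5).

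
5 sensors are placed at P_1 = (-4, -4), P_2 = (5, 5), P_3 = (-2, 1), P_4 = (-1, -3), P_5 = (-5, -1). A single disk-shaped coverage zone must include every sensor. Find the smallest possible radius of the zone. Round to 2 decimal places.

6.36

The farthest pair is P_1–P_2 with squared distance 162. The circle on this segment as diameter has centre (0.5, 0.5) and r² = 162/4 = 40.5.
Check P_3: distance² to centre = 6.5 ≤ 40.5, so it lies inside.
All remaining points lie in this disk, and no smaller disk contains both endpoints, so this is the minimum enclosing circle.
r = √(40.5) ≈ 6.36.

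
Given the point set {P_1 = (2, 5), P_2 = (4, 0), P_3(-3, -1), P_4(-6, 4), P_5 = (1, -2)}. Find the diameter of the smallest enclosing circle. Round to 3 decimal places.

10.770

The minimum enclosing circle of a finite set is fixed by two of the points (as a diameter) or three (as a circumcircle).
The farthest pair is P_2–P_4 with squared distance 116. The circle on this segment as diameter has centre (-1, 2) and r² = 116/4 = 29.
Check P_1: distance² to centre = 18 ≤ 29, so it lies inside.
All remaining points lie in this disk, and no smaller disk contains both endpoints, so this is the minimum enclosing circle.
Diameter = 2r = 2√29 ≈ 10.770.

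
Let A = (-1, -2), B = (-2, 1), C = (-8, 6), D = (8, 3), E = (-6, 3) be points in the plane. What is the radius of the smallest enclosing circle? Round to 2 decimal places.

8.14

A smallest enclosing disk is always determined by at most three of the input points on its boundary.
The farthest pair is C–D with squared distance 265. The circle on this segment as diameter has centre (0, 4.5) and r² = 265/4 = 66.25.
Check A: distance² to centre = 43.25 ≤ 66.25, so it lies inside.
All remaining points lie in this disk, and no smaller disk contains both endpoints, so this is the minimum enclosing circle.
r = √(66.25) ≈ 8.14.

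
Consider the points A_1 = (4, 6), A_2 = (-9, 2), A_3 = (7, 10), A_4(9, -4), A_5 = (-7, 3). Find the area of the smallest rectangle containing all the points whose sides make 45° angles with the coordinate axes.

288

In coordinates u = x + y, v = x − y the rectangle is axis-aligned; the map (x,y)→(u,v) scales areas by 2.
u-values: 10, -7, 17, 5, -4; range = 17 − (-7) = 24.
v-values: -2, -11, -3, 13, -10; range = 13 − (-11) = 24.
Area = (24 × 24) / 2 = 288.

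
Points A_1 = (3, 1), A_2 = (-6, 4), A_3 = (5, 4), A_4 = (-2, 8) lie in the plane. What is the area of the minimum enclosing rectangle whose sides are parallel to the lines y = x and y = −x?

In coordinates u = x + y, v = x − y the rectangle is axis-aligned; the map (x,y)→(u,v) scales areas by 2.
u-values: 4, -2, 9, 6; range = 9 − (-2) = 11.
v-values: 2, -10, 1, -10; range = 2 − (-10) = 12.
Area = (11 × 12) / 2 = 66.

66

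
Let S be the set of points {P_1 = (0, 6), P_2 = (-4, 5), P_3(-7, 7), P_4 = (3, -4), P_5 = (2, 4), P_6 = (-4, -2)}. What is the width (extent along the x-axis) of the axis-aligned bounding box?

max x = 3, min x = -7, so width = 10.

10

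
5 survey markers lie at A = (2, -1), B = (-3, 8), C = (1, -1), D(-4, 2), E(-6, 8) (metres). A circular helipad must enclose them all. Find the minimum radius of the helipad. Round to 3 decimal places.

6.021

The minimum enclosing circle of a finite set is fixed by two of the points (as a diameter) or three (as a circumcircle).
The farthest pair is A–E with squared distance 145. The circle on this segment as diameter has centre (-2, 3.5) and r² = 145/4 = 36.25.
Check B: distance² to centre = 21.25 ≤ 36.25, so it lies inside.
All remaining points lie in this disk, and no smaller disk contains both endpoints, so this is the minimum enclosing circle.
r = √(36.25) ≈ 6.021.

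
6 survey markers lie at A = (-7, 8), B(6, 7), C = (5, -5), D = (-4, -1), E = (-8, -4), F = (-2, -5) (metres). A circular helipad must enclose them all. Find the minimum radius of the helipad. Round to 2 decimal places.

8.90

The minimum enclosing circle of a finite set is fixed by two of the points (as a diameter) or three (as a circumcircle).
The farthest pair is B–E with squared distance 317. The circle on this segment as diameter has centre (-1, 1.5) and r² = 317/4 = 79.25.
Check A: distance² to centre = 78.25 ≤ 79.25, so it lies inside.
All remaining points lie in this disk, and no smaller disk contains both endpoints, so this is the minimum enclosing circle.
r = √(79.25) ≈ 8.90.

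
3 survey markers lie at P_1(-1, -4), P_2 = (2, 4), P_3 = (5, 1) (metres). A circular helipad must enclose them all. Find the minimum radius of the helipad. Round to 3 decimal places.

4.290

Side lengths²: P_1P_2² = 73, P_1P_3² = 61, P_2P_3² = 18.
Since P_1P_2² = 73 < 61 + 18 = 79, the triangle is acute, so the smallest enclosing circle is the circumcircle.
Circumcentre = (19/22, -3/22), r² = 4453/242.
r = √(4453/242) ≈ 4.290.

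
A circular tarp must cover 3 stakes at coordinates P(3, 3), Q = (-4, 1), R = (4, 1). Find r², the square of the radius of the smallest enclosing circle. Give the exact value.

16

Side lengths²: PQ² = 53, PR² = 5, QR² = 64.
Since QR² = 64 ≥ 53 + 5 = 58, the angle opposite QR is not acute, so the smallest enclosing circle has QR as diameter.
Centre = midpoint of QR = (0, 1), r² = 64/4 = 16.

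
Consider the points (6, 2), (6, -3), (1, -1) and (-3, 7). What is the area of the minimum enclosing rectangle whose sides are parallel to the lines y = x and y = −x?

76

In coordinates u = x + y, v = x − y the rectangle is axis-aligned; the map (x,y)→(u,v) scales areas by 2.
u-values: 8, 3, 0, 4; range = 8 − 0 = 8.
v-values: 4, 9, 2, -10; range = 9 − (-10) = 19.
Area = (8 × 19) / 2 = 76.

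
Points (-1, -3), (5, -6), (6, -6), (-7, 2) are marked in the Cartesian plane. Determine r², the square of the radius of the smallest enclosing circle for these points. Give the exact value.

The minimum enclosing circle of a finite set is fixed by two of the points (as a diameter) or three (as a circumcircle).
The farthest pair is (6, -6)–(-7, 2) with squared distance 233. The circle on this segment as diameter has centre (-0.5, -2) and r² = 233/4 = 58.25.
Check (-1, -3): distance² to centre = 1.25 ≤ 58.25, so it lies inside.
All remaining points lie in this disk, and no smaller disk contains both endpoints, so this is the minimum enclosing circle.

58.25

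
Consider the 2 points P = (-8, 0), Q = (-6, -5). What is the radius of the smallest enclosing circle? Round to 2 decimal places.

The smallest circle enclosing two points has them as diameter endpoints.
Centre = midpoint = (-7, -2.5); r² = |PQ|²/4 = 29/4 = 7.25.
r = √(7.25) ≈ 2.69.

2.69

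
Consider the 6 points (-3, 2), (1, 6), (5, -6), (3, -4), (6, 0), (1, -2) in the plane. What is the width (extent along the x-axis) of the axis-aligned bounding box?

9

max x = 6, min x = -3, so width = 9.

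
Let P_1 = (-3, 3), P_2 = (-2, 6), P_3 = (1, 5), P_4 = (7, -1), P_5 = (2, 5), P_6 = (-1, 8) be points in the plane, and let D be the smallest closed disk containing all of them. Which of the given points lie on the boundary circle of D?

P_1, P_4, P_6

A smallest enclosing disk is always determined by at most three of the input points on its boundary.
The farthest pair is P_4–P_6 with squared distance 145. The circle on this segment as diameter has centre (3, 3.5) and r² = 145/4 = 36.25.
Check P_1: distance² to centre = 36.25 ≤ 36.25, so it lies inside.
All remaining points lie in this disk, and no smaller disk contains both endpoints, so this is the minimum enclosing circle.
The points at distance exactly r from the centre are P_1, P_4, P_6 — 3 points.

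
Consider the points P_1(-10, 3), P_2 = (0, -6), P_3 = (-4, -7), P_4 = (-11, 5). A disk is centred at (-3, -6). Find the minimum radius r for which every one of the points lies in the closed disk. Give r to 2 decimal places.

The required radius is the distance from (-3, -6) to the farthest point.
Squared distances: 130, 9, 2, 185.
Maximum is 185, attained at P_4.
r = √185 ≈ 13.60.

13.60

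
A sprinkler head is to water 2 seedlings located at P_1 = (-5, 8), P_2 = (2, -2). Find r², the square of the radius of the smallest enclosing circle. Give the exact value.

37.25

The smallest circle enclosing two points has them as diameter endpoints.
Centre = midpoint = (-1.5, 3); r² = |P_1P_2|²/4 = 149/4 = 37.25.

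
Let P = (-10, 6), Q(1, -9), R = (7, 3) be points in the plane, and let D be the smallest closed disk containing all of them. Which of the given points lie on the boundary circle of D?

Side lengths²: PQ² = 346, PR² = 298, QR² = 180.
Since PQ² = 346 < 298 + 180 = 478, the triangle is acute, so the smallest enclosing circle is the circumcircle.
Circumcentre = (-84/37, 5/37), r² = 128885/1369.
The points at distance exactly r from the centre are P, Q, R — 3 points.

P, Q, R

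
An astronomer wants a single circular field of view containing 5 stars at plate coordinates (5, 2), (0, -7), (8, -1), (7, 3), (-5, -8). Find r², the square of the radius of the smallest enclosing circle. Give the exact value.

By Welzl's lemma the MEC is supported by two points (diametrically opposite) or three points (on a circumcircle).
The farthest pair is (7, 3)–(-5, -8) with squared distance 265. The circle on this segment as diameter has centre (1, -2.5) and r² = 265/4 = 66.25.
Check (5, 2): distance² to centre = 36.25 ≤ 66.25, so it lies inside.
All remaining points lie in this disk, and no smaller disk contains both endpoints, so this is the minimum enclosing circle.

66.25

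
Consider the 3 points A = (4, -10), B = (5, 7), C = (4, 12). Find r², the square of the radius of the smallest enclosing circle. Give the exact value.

Side lengths²: AB² = 290, AC² = 484, BC² = 26.
Since AC² = 484 ≥ 290 + 26 = 316, the angle opposite AC is not acute, so the smallest enclosing circle has AC as diameter.
Centre = midpoint of AC = (4, 1), r² = 484/4 = 121.

121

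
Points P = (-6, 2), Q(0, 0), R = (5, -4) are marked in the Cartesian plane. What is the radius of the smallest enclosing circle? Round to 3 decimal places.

Side lengths²: PQ² = 40, PR² = 157, QR² = 41.
Since PR² = 157 ≥ 41 + 40 = 81, the angle opposite PR is not acute, so the smallest enclosing circle has PR as diameter.
Centre = midpoint of PR = (-0.5, -1), r² = 157/4 = 39.25.
r = √(39.25) ≈ 6.265.

6.265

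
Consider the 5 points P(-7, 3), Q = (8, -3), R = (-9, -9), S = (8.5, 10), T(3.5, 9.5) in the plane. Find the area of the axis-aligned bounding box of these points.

332.5

x ranges over [-9, 8.5], width 17.5.
y ranges over [-9, 10], height 19.
Area = 17.5 × 19 = 332.5.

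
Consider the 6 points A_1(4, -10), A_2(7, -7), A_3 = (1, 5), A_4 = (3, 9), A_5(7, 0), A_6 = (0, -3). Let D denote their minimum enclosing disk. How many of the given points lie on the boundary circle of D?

The farthest pair is A_1–A_4 with squared distance 362. The circle on this segment as diameter has centre (3.5, -0.5) and r² = 362/4 = 90.5.
Check A_2: distance² to centre = 54.5 ≤ 90.5, so it lies inside.
All remaining points lie in this disk, and no smaller disk contains both endpoints, so this is the minimum enclosing circle.
The points at distance exactly r from the centre are A_1, A_4 — 2 points.

2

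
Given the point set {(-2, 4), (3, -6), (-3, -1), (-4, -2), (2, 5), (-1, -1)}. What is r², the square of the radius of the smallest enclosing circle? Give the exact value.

5185/162

A smallest enclosing disk is always determined by at most three of the input points on its boundary.
The minimum enclosing circle is determined by three boundary points: (-2, 4), (3, -6), (2, 5).
Their circumcentre is (23/18, -11/18) with r² = 5185/162.
The farthest remaining point (-4, -2) is at distance² 4825/162 ≤ 5185/162.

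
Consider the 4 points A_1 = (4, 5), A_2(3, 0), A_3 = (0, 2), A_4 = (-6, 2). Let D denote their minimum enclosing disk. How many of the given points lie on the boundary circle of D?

3

The minimum enclosing circle of a finite set is fixed by two of the points (as a diameter) or three (as a circumcircle).
The minimum enclosing circle is determined by three boundary points: A_1, A_2, A_4.
Their circumcentre is (-91/94, 319/94) with r² = 120445/4418.
The farthest remaining point A_3 is at distance² 12721/4418 ≤ 120445/4418.
The points at distance exactly r from the centre are A_1, A_2, A_4 — 3 points.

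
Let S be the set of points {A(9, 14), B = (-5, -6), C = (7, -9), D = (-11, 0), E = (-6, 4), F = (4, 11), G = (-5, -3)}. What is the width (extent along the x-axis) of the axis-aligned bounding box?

max x = 9, min x = -11, so width = 20.

20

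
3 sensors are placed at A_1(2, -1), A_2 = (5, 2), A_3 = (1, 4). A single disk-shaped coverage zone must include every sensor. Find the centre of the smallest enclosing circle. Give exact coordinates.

Side lengths²: A_1A_2² = 18, A_1A_3² = 26, A_2A_3² = 20.
Since A_1A_3² = 26 < 20 + 18 = 38, the triangle is acute, so the smallest enclosing circle is the circumcircle.
Circumcentre = (7/3, 5/3), r² = 65/9.
Centre = (7/3, 5/3).

(7/3, 5/3)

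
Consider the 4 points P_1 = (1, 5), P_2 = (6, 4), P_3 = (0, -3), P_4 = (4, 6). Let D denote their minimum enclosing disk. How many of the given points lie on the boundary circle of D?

2

The minimum enclosing circle of a finite set is fixed by two of the points (as a diameter) or three (as a circumcircle).
The farthest pair is P_3–P_4 with squared distance 97. The circle on this segment as diameter has centre (2, 1.5) and r² = 97/4 = 24.25.
Check P_1: distance² to centre = 13.25 ≤ 24.25, so it lies inside.
All remaining points lie in this disk, and no smaller disk contains both endpoints, so this is the minimum enclosing circle.
The points at distance exactly r from the centre are P_3, P_4 — 2 points.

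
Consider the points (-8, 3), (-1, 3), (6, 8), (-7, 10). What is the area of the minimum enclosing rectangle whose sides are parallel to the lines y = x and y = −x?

142.5

In coordinates u = x + y, v = x − y the rectangle is axis-aligned; the map (x,y)→(u,v) scales areas by 2.
u-values: -5, 2, 14, 3; range = 14 − (-5) = 19.
v-values: -11, -4, -2, -17; range = -2 − (-17) = 15.
Area = (19 × 15) / 2 = 142.5.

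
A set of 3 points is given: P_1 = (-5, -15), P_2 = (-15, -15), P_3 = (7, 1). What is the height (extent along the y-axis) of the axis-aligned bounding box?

max y = 1, min y = -15, so height = 16.

16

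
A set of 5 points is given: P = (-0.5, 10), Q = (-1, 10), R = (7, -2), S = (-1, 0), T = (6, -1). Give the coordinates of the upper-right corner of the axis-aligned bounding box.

x-range [-1, 7], y-range [-2, 10].
The upper-right corner is (7, 10).

(7, 10)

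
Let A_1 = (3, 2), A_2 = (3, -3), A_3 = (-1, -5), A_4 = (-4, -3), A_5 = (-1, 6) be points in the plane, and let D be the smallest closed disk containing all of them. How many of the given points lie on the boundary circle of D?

2

By Welzl's lemma the MEC is supported by two points (diametrically opposite) or three points (on a circumcircle).
The farthest pair is A_3–A_5 with squared distance 121. The circle on this segment as diameter has centre (-1, 0.5) and r² = 121/4 = 30.25.
Check A_1: distance² to centre = 18.25 ≤ 30.25, so it lies inside.
All remaining points lie in this disk, and no smaller disk contains both endpoints, so this is the minimum enclosing circle.
The points at distance exactly r from the centre are A_3, A_5 — 2 points.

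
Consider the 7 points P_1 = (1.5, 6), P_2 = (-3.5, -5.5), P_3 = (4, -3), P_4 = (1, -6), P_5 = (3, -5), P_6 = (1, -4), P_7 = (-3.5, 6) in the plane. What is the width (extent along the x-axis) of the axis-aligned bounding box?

max x = 4, min x = -3.5, so width = 7.5.

7.5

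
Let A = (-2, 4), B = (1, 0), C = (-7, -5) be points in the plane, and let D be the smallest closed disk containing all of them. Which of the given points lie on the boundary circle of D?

Side lengths²: AB² = 25, AC² = 106, BC² = 89.
Since AC² = 106 < 89 + 25 = 114, the triangle is acute, so the smallest enclosing circle is the circumcircle.
Circumcentre = (-387/94, -67/94), r² = 117925/4418.
The points at distance exactly r from the centre are A, B, C — 3 points.

A, B, C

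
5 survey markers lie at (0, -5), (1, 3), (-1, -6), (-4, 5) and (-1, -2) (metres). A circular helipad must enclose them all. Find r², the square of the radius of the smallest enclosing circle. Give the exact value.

By Welzl's lemma the MEC is supported by two points (diametrically opposite) or three points (on a circumcircle).
The farthest pair is (-1, -6)–(-4, 5) with squared distance 130. The circle on this segment as diameter has centre (-2.5, -0.5) and r² = 130/4 = 32.5.
Check (0, -5): distance² to centre = 26.5 ≤ 32.5, so it lies inside.
All remaining points lie in this disk, and no smaller disk contains both endpoints, so this is the minimum enclosing circle.

32.5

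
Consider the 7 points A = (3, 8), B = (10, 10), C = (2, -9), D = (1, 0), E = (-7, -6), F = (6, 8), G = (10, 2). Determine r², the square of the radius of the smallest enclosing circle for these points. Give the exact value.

The minimum enclosing circle of a finite set is fixed by two of the points (as a diameter) or three (as a circumcircle).
The farthest pair is B–E with squared distance 545. The circle on this segment as diameter has centre (1.5, 2) and r² = 545/4 = 136.25.
Check A: distance² to centre = 38.25 ≤ 136.25, so it lies inside.
All remaining points lie in this disk, and no smaller disk contains both endpoints, so this is the minimum enclosing circle.

136.25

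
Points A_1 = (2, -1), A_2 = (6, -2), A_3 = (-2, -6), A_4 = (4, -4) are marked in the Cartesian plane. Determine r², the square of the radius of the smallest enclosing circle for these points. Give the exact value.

A smallest enclosing disk is always determined by at most three of the input points on its boundary.
The farthest pair is A_2–A_3 with squared distance 80. The circle on this segment as diameter has centre (2, -4) and r² = 80/4 = 20.
Check A_1: distance² to centre = 9 ≤ 20, so it lies inside.
All remaining points lie in this disk, and no smaller disk contains both endpoints, so this is the minimum enclosing circle.

20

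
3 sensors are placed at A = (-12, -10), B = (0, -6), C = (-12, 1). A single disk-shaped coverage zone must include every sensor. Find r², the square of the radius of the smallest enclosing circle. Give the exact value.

965/18

Side lengths²: AB² = 160, AC² = 121, BC² = 193.
Since BC² = 193 < 160 + 121 = 281, the triangle is acute, so the smallest enclosing circle is the circumcircle.
Circumcentre = (-43/6, -4.5), r² = 965/18.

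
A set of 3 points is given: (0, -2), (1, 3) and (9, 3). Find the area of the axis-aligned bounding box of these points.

x ranges over [0, 9], width 9.
y ranges over [-2, 3], height 5.
Area = 9 × 5 = 45.

45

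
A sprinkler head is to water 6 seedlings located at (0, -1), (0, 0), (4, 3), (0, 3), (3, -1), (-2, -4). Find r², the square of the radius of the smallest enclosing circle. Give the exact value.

The minimum enclosing circle of a finite set is fixed by two of the points (as a diameter) or three (as a circumcircle).
The farthest pair is (4, 3)–(-2, -4) with squared distance 85. The circle on this segment as diameter has centre (1, -0.5) and r² = 85/4 = 21.25.
Check (0, -1): distance² to centre = 1.25 ≤ 21.25, so it lies inside.
All remaining points lie in this disk, and no smaller disk contains both endpoints, so this is the minimum enclosing circle.

21.25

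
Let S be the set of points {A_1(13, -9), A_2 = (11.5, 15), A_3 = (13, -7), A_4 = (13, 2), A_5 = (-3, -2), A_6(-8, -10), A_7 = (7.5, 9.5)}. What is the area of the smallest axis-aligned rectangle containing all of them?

525

x ranges over [-8, 13], width 21.
y ranges over [-10, 15], height 25.
Area = 21 × 25 = 525.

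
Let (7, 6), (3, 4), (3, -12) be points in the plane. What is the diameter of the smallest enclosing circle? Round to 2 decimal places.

Call the three points A, B, C in the order given.
Side lengths²: AB² = 20, AC² = 340, BC² = 256.
Since AC² = 340 ≥ 256 + 20 = 276, the angle opposite AC is not acute, so the smallest enclosing circle has AC as diameter.
Centre = midpoint of AC = (5, -3), r² = 340/4 = 85.
Diameter = 2r = 2√85 ≈ 18.44.

18.44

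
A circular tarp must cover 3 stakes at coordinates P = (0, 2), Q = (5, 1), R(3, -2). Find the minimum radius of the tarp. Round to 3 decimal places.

Side lengths²: PQ² = 26, PR² = 25, QR² = 13.
Since PQ² = 26 < 25 + 13 = 38, the triangle is acute, so the smallest enclosing circle is the circumcircle.
Circumcentre = (79/34, 21/34), r² = 4225/578.
r = √(4225/578) ≈ 2.704.

2.704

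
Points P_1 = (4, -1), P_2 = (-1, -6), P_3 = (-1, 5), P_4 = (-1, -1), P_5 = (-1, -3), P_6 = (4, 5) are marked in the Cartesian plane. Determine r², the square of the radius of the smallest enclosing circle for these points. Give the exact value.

36.5

The farthest pair is P_2–P_6 with squared distance 146. The circle on this segment as diameter has centre (1.5, -0.5) and r² = 146/4 = 36.5.
Check P_1: distance² to centre = 6.5 ≤ 36.5, so it lies inside.
All remaining points lie in this disk, and no smaller disk contains both endpoints, so this is the minimum enclosing circle.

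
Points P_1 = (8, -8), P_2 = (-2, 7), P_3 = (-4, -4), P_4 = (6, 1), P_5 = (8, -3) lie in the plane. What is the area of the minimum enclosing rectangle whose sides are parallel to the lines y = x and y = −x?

187.5

In coordinates u = x + y, v = x − y the rectangle is axis-aligned; the map (x,y)→(u,v) scales areas by 2.
u-values: 0, 5, -8, 7, 5; range = 7 − (-8) = 15.
v-values: 16, -9, 0, 5, 11; range = 16 − (-9) = 25.
Area = (15 × 25) / 2 = 187.5.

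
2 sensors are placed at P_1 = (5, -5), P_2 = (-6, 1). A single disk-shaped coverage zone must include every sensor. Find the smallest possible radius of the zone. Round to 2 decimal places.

6.26

The smallest circle enclosing two points has them as diameter endpoints.
Centre = midpoint = (-0.5, -2); r² = |P_1P_2|²/4 = 157/4 = 39.25.
r = √(39.25) ≈ 6.26.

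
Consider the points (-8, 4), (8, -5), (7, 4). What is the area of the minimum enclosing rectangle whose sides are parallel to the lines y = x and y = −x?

In coordinates u = x + y, v = x − y the rectangle is axis-aligned; the map (x,y)→(u,v) scales areas by 2.
u-values: -4, 3, 11; range = 11 − (-4) = 15.
v-values: -12, 13, 3; range = 13 − (-12) = 25.
Area = (15 × 25) / 2 = 187.5.

187.5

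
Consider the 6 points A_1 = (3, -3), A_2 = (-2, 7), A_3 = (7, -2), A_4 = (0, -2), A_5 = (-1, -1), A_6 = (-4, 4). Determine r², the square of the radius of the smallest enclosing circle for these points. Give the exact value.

40.82

The minimum enclosing circle is determined by three boundary points: A_2, A_3, A_6.
Their circumcentre is (2.1, 2.1) with r² = 40.82.
The farthest remaining point A_1 is at distance² 26.82 ≤ 40.82.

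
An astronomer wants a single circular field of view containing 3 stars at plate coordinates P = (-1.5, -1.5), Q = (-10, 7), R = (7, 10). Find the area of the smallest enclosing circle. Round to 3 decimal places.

239.315

Side lengths²: PQ² = 144.5, PR² = 204.5, QR² = 298.
Since QR² = 298 < 204.5 + 144.5 = 349, the triangle is acute, so the smallest enclosing circle is the circumcircle.
Circumcentre = (-1.275, 7.225), r² = 76.17625.
Area = π·r² = π·76.17625 ≈ 239.315.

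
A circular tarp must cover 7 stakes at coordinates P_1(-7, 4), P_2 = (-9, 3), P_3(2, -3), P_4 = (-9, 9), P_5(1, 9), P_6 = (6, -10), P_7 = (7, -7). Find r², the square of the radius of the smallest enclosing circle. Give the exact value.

146.5

A smallest enclosing disk is always determined by at most three of the input points on its boundary.
The farthest pair is P_4–P_6 with squared distance 586. The circle on this segment as diameter has centre (-1.5, -0.5) and r² = 586/4 = 146.5.
Check P_1: distance² to centre = 50.5 ≤ 146.5, so it lies inside.
All remaining points lie in this disk, and no smaller disk contains both endpoints, so this is the minimum enclosing circle.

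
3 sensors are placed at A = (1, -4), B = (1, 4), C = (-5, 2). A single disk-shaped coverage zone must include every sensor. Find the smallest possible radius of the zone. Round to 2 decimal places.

Side lengths²: AB² = 64, AC² = 72, BC² = 40.
Since AC² = 72 < 64 + 40 = 104, the triangle is acute, so the smallest enclosing circle is the circumcircle.
Circumcentre = (-1, 0), r² = 20.
r = √20 ≈ 4.47.

4.47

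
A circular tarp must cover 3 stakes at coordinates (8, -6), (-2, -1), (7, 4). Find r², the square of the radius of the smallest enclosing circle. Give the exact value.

26765/722

Call the three points A, B, C in the order given.
Side lengths²: AB² = 125, AC² = 101, BC² = 106.
Since AB² = 125 < 106 + 101 = 207, the triangle is acute, so the smallest enclosing circle is the circumcircle.
Circumcentre = (155/38, -51/38), r² = 26765/722.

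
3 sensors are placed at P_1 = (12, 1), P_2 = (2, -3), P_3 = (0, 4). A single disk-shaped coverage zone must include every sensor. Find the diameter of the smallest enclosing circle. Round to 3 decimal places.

12.434

Side lengths²: P_1P_2² = 116, P_1P_3² = 153, P_2P_3² = 53.
Since P_1P_3² = 153 < 116 + 53 = 169, the triangle is acute, so the smallest enclosing circle is the circumcircle.
Circumcentre = (76/13, 49/26), r² = 26129/676.
Diameter = 2r = 2√(26129/676) ≈ 12.434.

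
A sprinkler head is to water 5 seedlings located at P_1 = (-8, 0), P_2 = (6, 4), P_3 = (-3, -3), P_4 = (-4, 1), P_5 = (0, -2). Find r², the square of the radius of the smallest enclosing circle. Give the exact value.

53

The farthest pair is P_1–P_2 with squared distance 212. The circle on this segment as diameter has centre (-1, 2) and r² = 212/4 = 53.
Check P_3: distance² to centre = 29 ≤ 53, so it lies inside.
All remaining points lie in this disk, and no smaller disk contains both endpoints, so this is the minimum enclosing circle.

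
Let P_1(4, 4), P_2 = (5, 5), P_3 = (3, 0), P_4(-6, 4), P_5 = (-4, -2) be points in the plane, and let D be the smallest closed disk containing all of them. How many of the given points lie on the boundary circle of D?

3

By Welzl's lemma the MEC is supported by two points (diametrically opposite) or three points (on a circumcircle).
The minimum enclosing circle is determined by three boundary points: P_2, P_4, P_5.
Their circumcentre is (-11/34, 87/34) with r² = 19825/578.
The farthest remaining point P_1 is at distance² 12005/578 ≤ 19825/578.
The points at distance exactly r from the centre are P_2, P_4, P_5 — 3 points.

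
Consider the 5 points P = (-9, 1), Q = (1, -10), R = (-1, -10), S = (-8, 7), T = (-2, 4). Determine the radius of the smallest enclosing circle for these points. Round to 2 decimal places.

The farthest pair is Q–S with squared distance 370. The circle on this segment as diameter has centre (-3.5, -1.5) and r² = 370/4 = 92.5.
Check P: distance² to centre = 36.5 ≤ 92.5, so it lies inside.
All remaining points lie in this disk, and no smaller disk contains both endpoints, so this is the minimum enclosing circle.
r = √(92.5) ≈ 9.62.

9.62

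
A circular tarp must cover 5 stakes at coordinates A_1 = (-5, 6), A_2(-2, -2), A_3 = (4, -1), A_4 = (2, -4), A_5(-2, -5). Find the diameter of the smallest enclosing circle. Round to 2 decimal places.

The farthest pair is A_1–A_4 with squared distance 149. The circle on this segment as diameter has centre (-1.5, 1) and r² = 149/4 = 37.25.
Check A_2: distance² to centre = 9.25 ≤ 37.25, so it lies inside.
All remaining points lie in this disk, and no smaller disk contains both endpoints, so this is the minimum enclosing circle.
Diameter = 2r = 2√(37.25) ≈ 12.21.

12.21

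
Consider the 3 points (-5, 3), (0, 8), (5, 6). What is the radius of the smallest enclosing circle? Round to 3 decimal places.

5.220

Call the three points A, B, C in the order given.
Side lengths²: AB² = 50, AC² = 109, BC² = 29.
Since AC² = 109 ≥ 50 + 29 = 79, the angle opposite AC is not acute, so the smallest enclosing circle has AC as diameter.
Centre = midpoint of AC = (0, 4.5), r² = 109/4 = 27.25.
r = √(27.25) ≈ 5.220.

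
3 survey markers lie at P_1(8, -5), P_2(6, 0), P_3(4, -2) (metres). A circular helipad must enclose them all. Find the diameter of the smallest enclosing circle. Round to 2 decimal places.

5.44

Side lengths²: P_1P_2² = 29, P_1P_3² = 25, P_2P_3² = 8.
Since P_1P_2² = 29 < 25 + 8 = 33, the triangle is acute, so the smallest enclosing circle is the circumcircle.
Circumcentre = (93/14, -37/14), r² = 725/98.
Diameter = 2r = 2√(725/98) ≈ 5.44.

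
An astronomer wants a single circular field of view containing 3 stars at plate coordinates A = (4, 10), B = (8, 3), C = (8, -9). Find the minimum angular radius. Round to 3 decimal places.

9.708

Side lengths²: AB² = 65, AC² = 377, BC² = 144.
Since AC² = 377 ≥ 144 + 65 = 209, the angle opposite AC is not acute, so the smallest enclosing circle has AC as diameter.
Centre = midpoint of AC = (6, 0.5), r² = 377/4 = 94.25.
r = √(94.25) ≈ 9.708.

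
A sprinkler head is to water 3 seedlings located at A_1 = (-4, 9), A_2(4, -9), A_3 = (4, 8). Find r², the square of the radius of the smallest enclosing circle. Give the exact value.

97

Side lengths²: A_1A_2² = 388, A_1A_3² = 65, A_2A_3² = 289.
Since A_1A_2² = 388 ≥ 289 + 65 = 354, the angle opposite A_1A_2 is not acute, so the smallest enclosing circle has A_1A_2 as diameter.
Centre = midpoint of A_1A_2 = (0, 0), r² = 388/4 = 97.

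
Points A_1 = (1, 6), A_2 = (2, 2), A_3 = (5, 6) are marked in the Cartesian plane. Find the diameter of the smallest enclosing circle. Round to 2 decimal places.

Side lengths²: A_1A_2² = 17, A_1A_3² = 16, A_2A_3² = 25.
Since A_2A_3² = 25 < 17 + 16 = 33, the triangle is acute, so the smallest enclosing circle is the circumcircle.
Circumcentre = (3, 4.375), r² = 6.640625.
Diameter = 2r = 2√(6.640625) ≈ 5.15.

5.15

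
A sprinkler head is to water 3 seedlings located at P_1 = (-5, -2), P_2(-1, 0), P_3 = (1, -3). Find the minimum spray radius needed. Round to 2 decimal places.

3.04

Side lengths²: P_1P_2² = 20, P_1P_3² = 37, P_2P_3² = 13.
Since P_1P_3² = 37 ≥ 20 + 13 = 33, the angle opposite P_1P_3 is not acute, so the smallest enclosing circle has P_1P_3 as diameter.
Centre = midpoint of P_1P_3 = (-2, -2.5), r² = 37/4 = 9.25.
r = √(9.25) ≈ 3.04.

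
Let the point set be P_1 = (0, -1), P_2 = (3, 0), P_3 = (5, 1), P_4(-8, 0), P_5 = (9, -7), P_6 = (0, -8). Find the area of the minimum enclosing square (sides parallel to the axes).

289

The bounding box has width 17 and height 9.
An axis-aligned square enclosing the set must have side ≥ max(width, height).
So the minimum side is max(17, 9) = 17.
Area = 17² = 289.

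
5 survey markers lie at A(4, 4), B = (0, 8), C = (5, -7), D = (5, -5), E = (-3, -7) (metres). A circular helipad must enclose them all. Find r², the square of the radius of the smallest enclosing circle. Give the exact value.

By Welzl's lemma the MEC is supported by two points (diametrically opposite) or three points (on a circumcircle).
The minimum enclosing circle is determined by three boundary points: B, C, E.
Their circumcentre is (1, 0) with r² = 65.
The farthest remaining point D is at distance² 41 ≤ 65.

65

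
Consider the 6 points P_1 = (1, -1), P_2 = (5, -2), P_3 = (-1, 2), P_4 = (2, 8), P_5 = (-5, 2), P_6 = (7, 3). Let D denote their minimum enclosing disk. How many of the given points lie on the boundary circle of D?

The minimum enclosing circle of a finite set is fixed by two of the points (as a diameter) or three (as a circumcircle).
The farthest pair is P_5–P_6 with squared distance 145. The circle on this segment as diameter has centre (1, 2.5) and r² = 145/4 = 36.25.
Check P_1: distance² to centre = 12.25 ≤ 36.25, so it lies inside.
All remaining points lie in this disk, and no smaller disk contains both endpoints, so this is the minimum enclosing circle.
The points at distance exactly r from the centre are P_2, P_5, P_6 — 3 points.

3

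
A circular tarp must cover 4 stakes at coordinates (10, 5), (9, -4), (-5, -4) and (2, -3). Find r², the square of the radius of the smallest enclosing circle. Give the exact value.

The minimum enclosing circle of a finite set is fixed by two of the points (as a diameter) or three (as a circumcircle).
The farthest pair is (10, 5)–(-5, -4) with squared distance 306. The circle on this segment as diameter has centre (2.5, 0.5) and r² = 306/4 = 76.5.
Check (9, -4): distance² to centre = 62.5 ≤ 76.5, so it lies inside.
All remaining points lie in this disk, and no smaller disk contains both endpoints, so this is the minimum enclosing circle.

76.5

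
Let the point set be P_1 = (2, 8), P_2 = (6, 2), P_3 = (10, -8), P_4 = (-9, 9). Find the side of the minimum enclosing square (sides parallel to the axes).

19

The bounding box has width 19 and height 17.
An axis-aligned square enclosing the set must have side ≥ max(width, height).
So the minimum side is max(19, 17) = 19.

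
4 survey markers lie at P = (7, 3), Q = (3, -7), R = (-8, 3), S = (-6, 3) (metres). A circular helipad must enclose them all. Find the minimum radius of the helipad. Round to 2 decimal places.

The minimum enclosing circle of a finite set is fixed by two of the points (as a diameter) or three (as a circumcircle).
The minimum enclosing circle is determined by three boundary points: P, Q, R.
Their circumcentre is (-0.5, 0.2) with r² = 64.09.
The farthest remaining point S is at distance² 38.09 ≤ 64.09.
r = √(64.09) ≈ 8.01.

8.01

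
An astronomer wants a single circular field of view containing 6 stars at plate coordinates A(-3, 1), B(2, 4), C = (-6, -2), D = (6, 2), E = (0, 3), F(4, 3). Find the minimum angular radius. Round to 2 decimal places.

6.32

By Welzl's lemma the MEC is supported by two points (diametrically opposite) or three points (on a circumcircle).
The farthest pair is C–D with squared distance 160. The circle on this segment as diameter has centre (0, 0) and r² = 160/4 = 40.
Check A: distance² to centre = 10 ≤ 40, so it lies inside.
All remaining points lie in this disk, and no smaller disk contains both endpoints, so this is the minimum enclosing circle.
r = √40 ≈ 6.32.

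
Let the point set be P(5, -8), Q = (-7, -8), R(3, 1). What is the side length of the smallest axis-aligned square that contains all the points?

12

The bounding box has width 12 and height 9.
An axis-aligned square enclosing the set must have side ≥ max(width, height).
So the minimum side is max(12, 9) = 12.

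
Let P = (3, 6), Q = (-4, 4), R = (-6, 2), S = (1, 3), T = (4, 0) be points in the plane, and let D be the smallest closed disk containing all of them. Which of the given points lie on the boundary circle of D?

P, R, T

By Welzl's lemma the MEC is supported by two points (diametrically opposite) or three points (on a circumcircle).
The minimum enclosing circle is determined by three boundary points: P, R, T.
Their circumcentre is (-43/58, 133/58) with r² = 46657/1682.
The farthest remaining point Q is at distance² 22761/1682 ≤ 46657/1682.
The points at distance exactly r from the centre are P, R, T — 3 points.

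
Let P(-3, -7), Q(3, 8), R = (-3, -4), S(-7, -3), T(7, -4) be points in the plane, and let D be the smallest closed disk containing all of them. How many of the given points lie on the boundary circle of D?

The minimum enclosing circle of a finite set is fixed by two of the points (as a diameter) or three (as a circumcircle).
The minimum enclosing circle is determined by three boundary points: P, Q, T.
Their circumcentre is (5/22, 9/22) with r² = 15805/242.
The farthest remaining point S is at distance² 15453/242 ≤ 15805/242.
The points at distance exactly r from the centre are P, Q, T — 3 points.

3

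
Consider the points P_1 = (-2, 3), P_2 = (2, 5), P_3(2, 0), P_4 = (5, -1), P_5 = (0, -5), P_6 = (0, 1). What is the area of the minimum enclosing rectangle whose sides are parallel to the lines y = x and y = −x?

In coordinates u = x + y, v = x − y the rectangle is axis-aligned; the map (x,y)→(u,v) scales areas by 2.
u-values: 1, 7, 2, 4, -5, 1; range = 7 − (-5) = 12.
v-values: -5, -3, 2, 6, 5, -1; range = 6 − (-5) = 11.
Area = (12 × 11) / 2 = 66.

66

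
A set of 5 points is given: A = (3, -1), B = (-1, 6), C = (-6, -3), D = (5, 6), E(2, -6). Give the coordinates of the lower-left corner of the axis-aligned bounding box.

(-6, -6)

x-range [-6, 5], y-range [-6, 6].
The lower-left corner is (-6, -6).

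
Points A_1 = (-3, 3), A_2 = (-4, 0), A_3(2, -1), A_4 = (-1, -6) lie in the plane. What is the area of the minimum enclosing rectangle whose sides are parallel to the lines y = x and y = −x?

44

In coordinates u = x + y, v = x − y the rectangle is axis-aligned; the map (x,y)→(u,v) scales areas by 2.
u-values: 0, -4, 1, -7; range = 1 − (-7) = 8.
v-values: -6, -4, 3, 5; range = 5 − (-6) = 11.
Area = (8 × 11) / 2 = 44.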